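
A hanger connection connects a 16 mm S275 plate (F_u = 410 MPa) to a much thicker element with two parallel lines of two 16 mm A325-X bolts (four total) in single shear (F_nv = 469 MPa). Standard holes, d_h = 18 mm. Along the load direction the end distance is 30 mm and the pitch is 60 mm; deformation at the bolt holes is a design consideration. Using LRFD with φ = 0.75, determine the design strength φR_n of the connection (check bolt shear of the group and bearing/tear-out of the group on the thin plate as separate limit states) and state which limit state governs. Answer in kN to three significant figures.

Bolt shear: A_b = π·16²/4 = 201.1 mm²; R_n = 469 × 201.1 × 4 × 1 / 1000 = 377.2 kN → 0.75 × 377.2 = 283 kN.
Bearing (1.2 l_c t F_u ≤ 2.4 d t F_u): upper limit = 2.4·16·16·410 / 1000 = 251.9 kN.
  Edge l_c = 30 − 18/2 = 21 → r_n = 165.3 kN; interior l_c = 60 − 18 = 42 → r_n = 251.9 kN.
  R_n,bearing = 2·165.3 + 2·251.9 = 834.4 kN → 0.75 × 834.4 = 626 kN.
Bolt shear governs: 283 kN.

283 kN (bolt shear governs)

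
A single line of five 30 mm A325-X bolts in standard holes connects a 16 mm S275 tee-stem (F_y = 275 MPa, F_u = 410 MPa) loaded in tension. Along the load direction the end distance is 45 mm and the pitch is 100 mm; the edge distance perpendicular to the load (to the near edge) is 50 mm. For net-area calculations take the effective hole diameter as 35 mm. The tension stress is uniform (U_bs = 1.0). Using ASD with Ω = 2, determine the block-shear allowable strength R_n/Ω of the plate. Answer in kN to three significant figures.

Shear plane L_v = 45 + 4·100 = 445 mm; A_gv = 445 × 16 = 7120 mm².
A_nv = (445 − 4.5·35) × 16 = 4600 mm².
A_nt = (50 − 0.5·35) × 16 = 520 mm².
0.6 F_u A_nv = 1132 kN; 0.6 F_y A_gv = 1175 kN → shear rupture governs the shear term.
R_n = 1132 + 1.0 × 410 × 520 / 1000 = 1345 kN.
Allowable strength R_n/Ω = 1345 / 2 = 672 kN.

672 kN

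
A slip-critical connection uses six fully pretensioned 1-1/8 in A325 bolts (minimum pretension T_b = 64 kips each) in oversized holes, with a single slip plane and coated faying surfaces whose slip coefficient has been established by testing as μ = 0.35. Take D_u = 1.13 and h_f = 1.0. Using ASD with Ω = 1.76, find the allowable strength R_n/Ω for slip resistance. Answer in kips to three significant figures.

86.3 kips

R_n = μ · D_u · h_f · T_b · n_s · n_b = 0.35 × 1.13 × 1.0 × 64 × 1 × 6 = 151.9 kips.
Allowable strength R_n/Ω = 151.9 / 1.76 = 86.3 kips.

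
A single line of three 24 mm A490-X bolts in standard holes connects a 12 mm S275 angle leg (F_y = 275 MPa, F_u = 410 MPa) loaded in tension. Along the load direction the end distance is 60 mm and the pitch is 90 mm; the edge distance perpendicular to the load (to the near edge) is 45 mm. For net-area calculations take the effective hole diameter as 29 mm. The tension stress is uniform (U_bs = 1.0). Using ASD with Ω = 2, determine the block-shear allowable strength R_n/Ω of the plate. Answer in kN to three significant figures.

Shear plane L_v = 60 + 2·90 = 240 mm; A_gv = 240 × 12 = 2880 mm².
A_nv = (240 − 2.5·29) × 12 = 2010 mm².
A_nt = (45 − 0.5·29) × 12 = 366 mm².
0.6 F_u A_nv = 494.5 kN; 0.6 F_y A_gv = 475.2 kN → shear yielding governs the shear term.
R_n = 475.2 + 1.0 × 410 × 366 / 1000 = 625.3 kN.
Allowable strength R_n/Ω = 625.3 / 2 = 313 kN.

313 kN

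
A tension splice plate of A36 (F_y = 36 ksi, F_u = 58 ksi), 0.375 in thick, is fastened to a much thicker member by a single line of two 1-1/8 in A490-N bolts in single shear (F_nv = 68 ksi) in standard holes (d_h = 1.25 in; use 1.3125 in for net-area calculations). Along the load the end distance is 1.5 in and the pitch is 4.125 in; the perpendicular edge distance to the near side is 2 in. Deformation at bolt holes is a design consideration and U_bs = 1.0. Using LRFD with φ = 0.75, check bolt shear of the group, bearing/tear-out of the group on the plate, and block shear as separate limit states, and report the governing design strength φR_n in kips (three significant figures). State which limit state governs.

56.1 kips (block shear governs)

Bolt shear: A_b = π·1.125²/4 = 0.994 in²; R_n = 68 × 0.994 × 2 × 1 = 135.2 kips → 0.75 × 135.2 = 101 kips.
Bearing: edge l_c = 0.875, r_n = 22.84 kips; interior l_c = 2.875, r_n = 58.72 kips; R_n = 22.84 + 1·58.72 = 81.56 kips → 61.2 kips.
Block shear: A_gv = 2.109, A_nv = 1.371, A_nt = 0.5039 in²; R_n = min(0.6F_uA_nv, 0.6F_yA_gv) + U_bs·F_u·A_nt = 74.79 kips → 56.1 kips.
Block shear governs: 56.1 kips.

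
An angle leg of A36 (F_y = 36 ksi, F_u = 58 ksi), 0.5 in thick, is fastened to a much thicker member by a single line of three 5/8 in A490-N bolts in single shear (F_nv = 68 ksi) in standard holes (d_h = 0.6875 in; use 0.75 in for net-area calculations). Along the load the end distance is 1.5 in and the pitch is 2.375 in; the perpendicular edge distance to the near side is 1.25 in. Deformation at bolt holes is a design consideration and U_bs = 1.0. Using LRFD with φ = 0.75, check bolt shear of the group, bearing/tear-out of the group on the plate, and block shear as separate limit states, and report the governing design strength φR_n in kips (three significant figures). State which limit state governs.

Bolt shear: A_b = π·0.625²/4 = 0.3068 in²; R_n = 68 × 0.3068 × 3 × 1 = 62.59 kips → 0.75 × 62.59 = 46.9 kips.
Bearing: edge l_c = 1.156, r_n = 40.24 kips; interior l_c = 1.688, r_n = 43.5 kips; R_n = 40.24 + 2·43.5 = 127.2 kips → 95.4 kips.
Block shear: A_gv = 3.125, A_nv = 2.188, A_nt = 0.4375 in²; R_n = min(0.6F_uA_nv, 0.6F_yA_gv) + U_bs·F_u·A_nt = 92.88 kips → 69.7 kips.
Bolt shear governs: 46.9 kips.

46.9 kips (bolt shear governs)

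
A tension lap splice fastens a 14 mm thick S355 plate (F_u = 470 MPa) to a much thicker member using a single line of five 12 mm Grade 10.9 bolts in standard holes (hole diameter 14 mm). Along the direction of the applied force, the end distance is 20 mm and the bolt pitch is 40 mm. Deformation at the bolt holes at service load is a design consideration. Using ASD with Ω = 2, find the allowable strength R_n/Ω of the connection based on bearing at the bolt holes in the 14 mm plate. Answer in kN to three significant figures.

Per bolt r_n = 1.2 l_c t F_u ≤ 2.4 d t F_u; upper limit = 2.4 × 12 × 14 × 470 / 1000 = 189.5 kN.
Edge bolt: l_c = 20 − 14/2 = 13 mm → 1.2 × 13 × 14 × 470 / 1000 = 102.6 → r_n = 102.6 kN.
Interior bolts: l_c = 40 − 14 = 26 mm → 1.2 × 26 × 14 × 470 / 1000 = 205.3 → r_n = 189.5 kN.
R_n = 1 × 102.6 + 4 × 189.5 = 860.7 kN.
Allowable strength R_n/Ω = 860.7 / 2 = 430 kN.

430 kN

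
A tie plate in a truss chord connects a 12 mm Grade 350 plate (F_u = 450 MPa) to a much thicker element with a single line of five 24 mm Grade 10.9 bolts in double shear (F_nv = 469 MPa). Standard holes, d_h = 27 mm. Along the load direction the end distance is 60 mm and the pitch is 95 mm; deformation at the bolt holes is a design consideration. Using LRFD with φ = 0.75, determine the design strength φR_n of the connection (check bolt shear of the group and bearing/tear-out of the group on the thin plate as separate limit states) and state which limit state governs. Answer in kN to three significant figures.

1160 kN (bearing governs)

Bolt shear: A_b = π·24²/4 = 452.4 mm²; R_n = 469 × 452.4 × 5 × 2 / 1000 = 2122 kN → 0.75 × 2122 = 1590 kN.
Bearing (1.2 l_c t F_u ≤ 2.4 d t F_u): upper limit = 2.4·24·12·450 / 1000 = 311 kN.
  Edge l_c = 60 − 27/2 = 46.5 → r_n = 301.3 kN; interior l_c = 95 − 27 = 68 → r_n = 311 kN.
  R_n,bearing = 1·301.3 + 4·311 = 1545 kN → 0.75 × 1545 = 1160 kN.
Bearing governs: 1160 kN.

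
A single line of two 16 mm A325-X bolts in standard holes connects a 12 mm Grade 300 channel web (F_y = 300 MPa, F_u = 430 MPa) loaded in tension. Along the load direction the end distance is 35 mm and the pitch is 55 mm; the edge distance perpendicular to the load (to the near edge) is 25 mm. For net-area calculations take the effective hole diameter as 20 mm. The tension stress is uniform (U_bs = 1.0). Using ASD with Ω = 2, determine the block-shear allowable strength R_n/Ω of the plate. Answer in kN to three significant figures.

132 kN

Shear plane L_v = 35 + 1·55 = 90 mm; A_gv = 90 × 12 = 1080 mm².
A_nv = (90 − 1.5·20) × 12 = 720 mm².
A_nt = (25 − 0.5·20) × 12 = 180 mm².
0.6 F_u A_nv = 185.8 kN; 0.6 F_y A_gv = 194.4 kN → shear rupture governs the shear term.
R_n = 185.8 + 1.0 × 430 × 180 / 1000 = 263.2 kN.
Allowable strength R_n/Ω = 263.2 / 2 = 132 kN.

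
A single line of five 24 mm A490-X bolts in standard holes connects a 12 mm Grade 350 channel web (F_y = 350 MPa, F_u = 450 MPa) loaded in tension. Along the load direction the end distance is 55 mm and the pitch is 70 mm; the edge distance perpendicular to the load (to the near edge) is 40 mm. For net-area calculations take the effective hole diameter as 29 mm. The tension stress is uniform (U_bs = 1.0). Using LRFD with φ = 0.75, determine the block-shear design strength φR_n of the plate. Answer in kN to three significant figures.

600 kN

Shear plane L_v = 55 + 4·70 = 335 mm; A_gv = 335 × 12 = 4020 mm².
A_nv = (335 − 4.5·29) × 12 = 2454 mm².
A_nt = (40 − 0.5·29) × 12 = 306 mm².
0.6 F_u A_nv = 662.6 kN; 0.6 F_y A_gv = 844.2 kN → shear rupture governs the shear term.
R_n = 662.6 + 1.0 × 450 × 306 / 1000 = 800.3 kN.
Design strength φR_n = 0.75 × 800.3 = 600 kN.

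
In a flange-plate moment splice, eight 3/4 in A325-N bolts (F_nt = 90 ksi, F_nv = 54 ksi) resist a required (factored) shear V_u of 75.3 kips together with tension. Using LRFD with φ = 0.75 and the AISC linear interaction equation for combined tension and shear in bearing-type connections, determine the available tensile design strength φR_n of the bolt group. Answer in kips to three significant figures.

A_b = π·0.75²/4 = 0.4418 in²; f_rv = 75.3 / (8 × 0.4418) = 21.31 ksi.
F'_nt = 1.3 F_nt − (F_nt / φF_nv) f_rv = 1.3·90 − (90/(0.75·54))·21.31 = 69.65 ksi, capped at F_nt → F'_nt = 69.65 ksi.
R_n = F'_nt · A_b · n = 69.65 × 0.4418 × 8 = 246.2 kips.
Design strength φR_n = 0.75 × 246.2 = 185 kips.

185 kips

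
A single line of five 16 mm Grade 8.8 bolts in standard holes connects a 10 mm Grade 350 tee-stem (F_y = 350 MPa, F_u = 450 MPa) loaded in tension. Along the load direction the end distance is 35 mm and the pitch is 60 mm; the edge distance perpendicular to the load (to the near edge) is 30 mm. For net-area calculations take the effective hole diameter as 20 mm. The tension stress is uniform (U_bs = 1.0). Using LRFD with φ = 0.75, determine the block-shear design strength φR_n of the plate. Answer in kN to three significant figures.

Shear plane L_v = 35 + 4·60 = 275 mm; A_gv = 275 × 10 = 2750 mm².
A_nv = (275 − 4.5·20) × 10 = 1850 mm².
A_nt = (30 − 0.5·20) × 10 = 200 mm².
0.6 F_u A_nv = 499.5 kN; 0.6 F_y A_gv = 577.5 kN → shear rupture governs the shear term.
R_n = 499.5 + 1.0 × 450 × 200 / 1000 = 589.5 kN.
Design strength φR_n = 0.75 × 589.5 = 442 kN.

442 kN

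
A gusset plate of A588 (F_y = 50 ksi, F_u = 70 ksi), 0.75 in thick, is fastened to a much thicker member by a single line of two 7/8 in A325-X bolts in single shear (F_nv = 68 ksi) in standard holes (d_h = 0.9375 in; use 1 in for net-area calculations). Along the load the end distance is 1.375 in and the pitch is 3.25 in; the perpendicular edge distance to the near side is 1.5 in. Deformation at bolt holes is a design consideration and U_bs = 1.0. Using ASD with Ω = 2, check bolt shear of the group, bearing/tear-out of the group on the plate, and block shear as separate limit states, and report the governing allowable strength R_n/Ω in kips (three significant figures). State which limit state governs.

Bolt shear: A_b = π·0.875²/4 = 0.6013 in²; R_n = 68 × 0.6013 × 2 × 1 = 81.78 kips → 81.78 / 2 = 40.9 kips.
Bearing: edge l_c = 0.9062, r_n = 57.09 kips; interior l_c = 2.312, r_n = 110.3 kips; R_n = 57.09 + 1·110.3 = 167.3 kips → 83.7 kips.
Block shear: A_gv = 3.469, A_nv = 2.344, A_nt = 0.75 in²; R_n = min(0.6F_uA_nv, 0.6F_yA_gv) + U_bs·F_u·A_nt = 150.9 kips → 75.5 kips.
Bolt shear governs: 40.9 kips.

40.9 kips (bolt shear governs)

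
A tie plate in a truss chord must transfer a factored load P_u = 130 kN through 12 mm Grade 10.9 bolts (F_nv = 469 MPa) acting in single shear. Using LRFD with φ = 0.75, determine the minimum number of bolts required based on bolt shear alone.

4 bolts

A_b = π·12²/4 = 113.1 mm².
Per-bolt design strength φR_n = 0.75 × 469 × 113.1 × 1 / 1000 = 39.78 kN.
n ≥ 130 / 39.78 = 3.268 → use 4 bolts.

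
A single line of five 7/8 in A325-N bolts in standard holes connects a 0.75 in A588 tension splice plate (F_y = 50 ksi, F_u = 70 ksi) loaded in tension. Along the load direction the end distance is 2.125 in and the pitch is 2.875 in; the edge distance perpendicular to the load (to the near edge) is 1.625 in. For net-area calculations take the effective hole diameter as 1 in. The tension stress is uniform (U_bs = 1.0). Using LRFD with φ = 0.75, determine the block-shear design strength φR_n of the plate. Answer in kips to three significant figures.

260 kips

Shear plane L_v = 2.125 + 4·2.875 = 13.62 in; A_gv = 13.62 × 0.75 = 10.22 in².
A_nv = (13.62 − 4.5·1) × 0.75 = 6.844 in².
A_nt = (1.625 − 0.5·1) × 0.75 = 0.8438 in².
0.6 F_u A_nv = 287.4 kips; 0.6 F_y A_gv = 306.6 kips → shear rupture governs the shear term.
R_n = 287.4 + 1.0 × 70 × 0.8438 = 346.5 kips.
Design strength φR_n = 0.75 × 346.5 = 260 kips.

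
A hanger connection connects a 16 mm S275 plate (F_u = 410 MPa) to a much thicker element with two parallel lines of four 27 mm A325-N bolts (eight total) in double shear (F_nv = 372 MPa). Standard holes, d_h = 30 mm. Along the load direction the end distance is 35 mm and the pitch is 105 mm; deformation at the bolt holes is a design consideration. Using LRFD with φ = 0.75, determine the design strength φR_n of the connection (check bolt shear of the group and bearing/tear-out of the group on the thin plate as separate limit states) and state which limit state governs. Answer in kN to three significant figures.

Bolt shear: A_b = π·27²/4 = 572.6 mm²; R_n = 372 × 572.6 × 8 × 2 / 1000 = 3408 kN → 0.75 × 3408 = 2560 kN.
Bearing (1.2 l_c t F_u ≤ 2.4 d t F_u): upper limit = 2.4·27·16·410 / 1000 = 425.1 kN.
  Edge l_c = 35 − 30/2 = 20 → r_n = 157.4 kN; interior l_c = 105 − 30 = 75 → r_n = 425.1 kN.
  R_n,bearing = 2·157.4 + 6·425.1 = 2865 kN → 0.75 × 2865 = 2150 kN.
Bearing governs: 2150 kN.

2150 kN (bearing governs)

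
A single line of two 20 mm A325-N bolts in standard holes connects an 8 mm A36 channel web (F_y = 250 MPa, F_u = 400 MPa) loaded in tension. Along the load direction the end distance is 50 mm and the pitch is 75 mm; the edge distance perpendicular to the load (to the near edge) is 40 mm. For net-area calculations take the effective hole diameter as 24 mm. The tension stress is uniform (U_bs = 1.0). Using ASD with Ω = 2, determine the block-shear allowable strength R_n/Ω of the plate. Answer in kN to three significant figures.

120 kN

Shear plane L_v = 50 + 1·75 = 125 mm; A_gv = 125 × 8 = 1000 mm².
A_nv = (125 − 1.5·24) × 8 = 712 mm².
A_nt = (40 − 0.5·24) × 8 = 224 mm².
0.6 F_u A_nv = 170.9 kN; 0.6 F_y A_gv = 150 kN → shear yielding governs the shear term.
R_n = 150 + 1.0 × 400 × 224 / 1000 = 239.6 kN.
Allowable strength R_n/Ω = 239.6 / 2 = 120 kN.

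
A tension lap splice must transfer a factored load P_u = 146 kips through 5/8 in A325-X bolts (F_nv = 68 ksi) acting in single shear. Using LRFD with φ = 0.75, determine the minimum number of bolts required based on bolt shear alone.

10 bolts

A_b = π·0.625²/4 = 0.3068 in².
Per-bolt design strength φR_n = 0.75 × 68 × 0.3068 × 1 = 15.65 kips.
n ≥ 146 / 15.65 = 9.331 → use 10 bolts.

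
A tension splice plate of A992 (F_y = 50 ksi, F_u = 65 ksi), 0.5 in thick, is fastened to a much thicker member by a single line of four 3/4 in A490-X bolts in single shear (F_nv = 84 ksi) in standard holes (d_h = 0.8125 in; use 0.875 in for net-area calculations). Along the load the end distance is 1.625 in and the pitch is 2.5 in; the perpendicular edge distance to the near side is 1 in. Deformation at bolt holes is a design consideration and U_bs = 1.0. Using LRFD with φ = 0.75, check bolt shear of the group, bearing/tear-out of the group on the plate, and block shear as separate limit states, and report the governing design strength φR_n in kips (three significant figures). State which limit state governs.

102 kips (block shear governs)

Bolt shear: A_b = π·0.75²/4 = 0.4418 in²; R_n = 84 × 0.4418 × 4 × 1 = 148.4 kips → 0.75 × 148.4 = 111 kips.
Bearing: edge l_c = 1.219, r_n = 47.53 kips; interior l_c = 1.688, r_n = 58.5 kips; R_n = 47.53 + 3·58.5 = 223 kips → 167 kips.
Block shear: A_gv = 4.562, A_nv = 3.031, A_nt = 0.2812 in²; R_n = min(0.6F_uA_nv, 0.6F_yA_gv) + U_bs·F_u·A_nt = 136.5 kips → 102 kips.
Block shear governs: 102 kips.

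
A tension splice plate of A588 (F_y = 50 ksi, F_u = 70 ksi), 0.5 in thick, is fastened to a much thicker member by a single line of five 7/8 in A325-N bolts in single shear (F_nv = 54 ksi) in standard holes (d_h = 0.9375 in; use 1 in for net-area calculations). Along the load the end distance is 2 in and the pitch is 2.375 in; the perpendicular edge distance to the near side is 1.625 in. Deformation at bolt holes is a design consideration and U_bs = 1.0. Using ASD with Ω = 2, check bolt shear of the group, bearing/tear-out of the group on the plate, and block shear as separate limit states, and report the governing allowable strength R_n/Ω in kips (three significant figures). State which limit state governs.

81.2 kips (bolt shear governs)

Bolt shear: A_b = π·0.875²/4 = 0.6013 in²; R_n = 54 × 0.6013 × 5 × 1 = 162.4 kips → 162.4 / 2 = 81.2 kips.
Bearing: edge l_c = 1.531, r_n = 64.31 kips; interior l_c = 1.438, r_n = 60.37 kips; R_n = 64.31 + 4·60.37 = 305.8 kips → 153 kips.
Block shear: A_gv = 5.75, A_nv = 3.5, A_nt = 0.5625 in²; R_n = min(0.6F_uA_nv, 0.6F_yA_gv) + U_bs·F_u·A_nt = 186.4 kips → 93.2 kips.
Bolt shear governs: 81.2 kips.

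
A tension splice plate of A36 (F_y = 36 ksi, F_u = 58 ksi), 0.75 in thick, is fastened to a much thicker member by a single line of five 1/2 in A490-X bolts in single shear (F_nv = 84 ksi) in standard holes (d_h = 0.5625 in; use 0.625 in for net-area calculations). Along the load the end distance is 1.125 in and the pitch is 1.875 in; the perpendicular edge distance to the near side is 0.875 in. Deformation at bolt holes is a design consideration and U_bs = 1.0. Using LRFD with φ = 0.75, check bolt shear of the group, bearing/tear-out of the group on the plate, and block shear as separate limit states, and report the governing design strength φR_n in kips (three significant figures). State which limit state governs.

Bolt shear: A_b = π·0.5²/4 = 0.1963 in²; R_n = 84 × 0.1963 × 5 × 1 = 82.47 kips → 0.75 × 82.47 = 61.9 kips.
Bearing: edge l_c = 0.8438, r_n = 44.04 kips; interior l_c = 1.312, r_n = 52.2 kips; R_n = 44.04 + 4·52.2 = 252.8 kips → 190 kips.
Block shear: A_gv = 6.469, A_nv = 4.359, A_nt = 0.4219 in²; R_n = min(0.6F_uA_nv, 0.6F_yA_gv) + U_bs·F_u·A_nt = 164.2 kips → 123 kips.
Bolt shear governs: 61.9 kips.

61.9 kips (bolt shear governs)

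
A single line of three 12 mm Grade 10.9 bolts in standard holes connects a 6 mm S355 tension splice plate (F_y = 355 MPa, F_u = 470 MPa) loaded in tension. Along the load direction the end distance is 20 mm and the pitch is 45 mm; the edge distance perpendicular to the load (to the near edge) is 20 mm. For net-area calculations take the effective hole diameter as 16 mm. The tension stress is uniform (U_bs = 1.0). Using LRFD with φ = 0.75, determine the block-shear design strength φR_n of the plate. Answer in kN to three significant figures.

114 kN

Shear plane L_v = 20 + 2·45 = 110 mm; A_gv = 110 × 6 = 660 mm².
A_nv = (110 − 2.5·16) × 6 = 420 mm².
A_nt = (20 − 0.5·16) × 6 = 72 mm².
0.6 F_u A_nv = 118.4 kN; 0.6 F_y A_gv = 140.6 kN → shear rupture governs the shear term.
R_n = 118.4 + 1.0 × 470 × 72 / 1000 = 152.3 kN.
Design strength φR_n = 0.75 × 152.3 = 114 kN.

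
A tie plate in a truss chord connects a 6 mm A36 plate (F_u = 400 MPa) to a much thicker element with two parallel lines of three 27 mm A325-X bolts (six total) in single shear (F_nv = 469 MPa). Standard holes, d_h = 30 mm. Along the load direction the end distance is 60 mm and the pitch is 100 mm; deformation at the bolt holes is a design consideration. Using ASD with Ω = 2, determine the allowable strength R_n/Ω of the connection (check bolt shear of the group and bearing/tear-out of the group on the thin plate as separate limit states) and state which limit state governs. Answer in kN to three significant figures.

441 kN (bearing governs)

Bolt shear: A_b = π·27²/4 = 572.6 mm²; R_n = 469 × 572.6 × 6 × 1 / 1000 = 1611 kN → 1611 / 2 = 806 kN.
Bearing (1.2 l_c t F_u ≤ 2.4 d t F_u): upper limit = 2.4·27·6·400 / 1000 = 155.5 kN.
  Edge l_c = 60 − 30/2 = 45 → r_n = 129.6 kN; interior l_c = 100 − 30 = 70 → r_n = 155.5 kN.
  R_n,bearing = 2·129.6 + 4·155.5 = 881.3 kN → 881.3 / 2 = 441 kN.
Bearing governs: 441 kN.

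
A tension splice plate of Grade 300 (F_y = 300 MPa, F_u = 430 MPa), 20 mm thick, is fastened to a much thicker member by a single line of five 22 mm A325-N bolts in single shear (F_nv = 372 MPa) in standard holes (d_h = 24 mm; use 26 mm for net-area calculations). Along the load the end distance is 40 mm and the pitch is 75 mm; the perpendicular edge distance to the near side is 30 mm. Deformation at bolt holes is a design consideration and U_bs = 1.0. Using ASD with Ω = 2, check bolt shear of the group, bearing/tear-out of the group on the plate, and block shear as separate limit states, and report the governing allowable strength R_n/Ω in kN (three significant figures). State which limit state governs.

354 kN (bolt shear governs)

Bolt shear: A_b = π·22²/4 = 380.1 mm²; R_n = 372 × 380.1 × 5 × 1 / 1000 = 707 kN → 707 / 2 = 354 kN.
Bearing: edge l_c = 28, r_n = 289 kN; interior l_c = 51, r_n = 454.1 kN; R_n = 289 + 4·454.1 = 2105 kN → 1050 kN.
Block shear: A_gv = 6800, A_nv = 4460, A_nt = 340 mm²; R_n = min(0.6F_uA_nv, 0.6F_yA_gv) + U_bs·F_u·A_nt = 1297 kN → 648 kN.
Bolt shear governs: 354 kN.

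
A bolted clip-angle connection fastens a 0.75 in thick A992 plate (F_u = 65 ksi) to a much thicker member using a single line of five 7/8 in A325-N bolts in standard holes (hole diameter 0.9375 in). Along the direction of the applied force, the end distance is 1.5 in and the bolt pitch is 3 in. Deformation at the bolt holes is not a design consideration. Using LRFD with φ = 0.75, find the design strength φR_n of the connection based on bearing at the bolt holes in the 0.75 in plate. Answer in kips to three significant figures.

Per bolt r_n = 1.5 l_c t F_u ≤ 3.0 d t F_u; upper limit = 3.0 × 0.875 × 0.75 × 65 = 128 kips.
Edge bolt: l_c = 1.5 − 0.9375/2 = 1.031 in → 1.5 × 1.031 × 0.75 × 65 = 75.41 → r_n = 75.41 kips.
Interior bolts: l_c = 3 − 0.9375 = 2.062 in → 1.5 × 2.062 × 0.75 × 65 = 150.8 → r_n = 128 kips.
R_n = 1 × 75.41 + 4 × 128 = 587.3 kips.
Design strength φR_n = 0.75 × 587.3 = 440 kips.

440 kips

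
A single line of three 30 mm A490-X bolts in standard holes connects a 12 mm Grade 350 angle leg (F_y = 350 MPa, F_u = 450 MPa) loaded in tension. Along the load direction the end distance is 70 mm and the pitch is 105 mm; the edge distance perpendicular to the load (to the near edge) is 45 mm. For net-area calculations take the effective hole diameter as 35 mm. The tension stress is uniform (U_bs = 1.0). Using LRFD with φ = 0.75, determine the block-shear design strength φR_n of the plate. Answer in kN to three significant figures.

579 kN

Shear plane L_v = 70 + 2·105 = 280 mm; A_gv = 280 × 12 = 3360 mm².
A_nv = (280 − 2.5·35) × 12 = 2310 mm².
A_nt = (45 − 0.5·35) × 12 = 330 mm².
0.6 F_u A_nv = 623.7 kN; 0.6 F_y A_gv = 705.6 kN → shear rupture governs the shear term.
R_n = 623.7 + 1.0 × 450 × 330 / 1000 = 772.2 kN.
Design strength φR_n = 0.75 × 772.2 = 579 kN.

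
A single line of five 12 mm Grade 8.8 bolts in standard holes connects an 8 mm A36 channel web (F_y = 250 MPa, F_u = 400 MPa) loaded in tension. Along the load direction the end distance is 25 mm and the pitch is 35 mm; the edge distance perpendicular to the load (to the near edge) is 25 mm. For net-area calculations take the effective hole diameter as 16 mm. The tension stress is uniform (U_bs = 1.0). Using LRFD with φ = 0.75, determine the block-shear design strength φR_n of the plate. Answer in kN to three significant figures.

Shear plane L_v = 25 + 4·35 = 165 mm; A_gv = 165 × 8 = 1320 mm².
A_nv = (165 − 4.5·16) × 8 = 744 mm².
A_nt = (25 − 0.5·16) × 8 = 136 mm².
0.6 F_u A_nv = 178.6 kN; 0.6 F_y A_gv = 198 kN → shear rupture governs the shear term.
R_n = 178.6 + 1.0 × 400 × 136 / 1000 = 233 kN.
Design strength φR_n = 0.75 × 233 = 175 kN.

175 kN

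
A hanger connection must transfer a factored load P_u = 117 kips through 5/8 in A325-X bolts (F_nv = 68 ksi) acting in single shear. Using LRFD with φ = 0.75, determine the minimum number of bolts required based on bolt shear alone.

A_b = π·0.625²/4 = 0.3068 in².
Per-bolt design strength φR_n = 0.75 × 68 × 0.3068 × 1 = 15.65 kips.
n ≥ 117 / 15.65 = 7.478 → use 8 bolts.

8 bolts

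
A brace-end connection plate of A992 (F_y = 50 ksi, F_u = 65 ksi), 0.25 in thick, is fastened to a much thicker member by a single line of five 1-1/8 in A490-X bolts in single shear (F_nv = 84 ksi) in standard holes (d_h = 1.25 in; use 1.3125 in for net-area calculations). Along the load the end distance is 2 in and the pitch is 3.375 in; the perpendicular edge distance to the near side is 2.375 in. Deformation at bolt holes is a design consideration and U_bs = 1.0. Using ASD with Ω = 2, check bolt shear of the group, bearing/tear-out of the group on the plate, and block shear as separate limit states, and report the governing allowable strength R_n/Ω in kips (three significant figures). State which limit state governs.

Bolt shear: A_b = π·1.125²/4 = 0.994 in²; R_n = 84 × 0.994 × 5 × 1 = 417.5 kips → 417.5 / 2 = 209 kips.
Bearing: edge l_c = 1.375, r_n = 26.81 kips; interior l_c = 2.125, r_n = 41.44 kips; R_n = 26.81 + 4·41.44 = 192.6 kips → 96.3 kips.
Block shear: A_gv = 3.875, A_nv = 2.398, A_nt = 0.4297 in²; R_n = min(0.6F_uA_nv, 0.6F_yA_gv) + U_bs·F_u·A_nt = 121.5 kips → 60.7 kips.
Block shear governs: 60.7 kips.

60.7 kips (block shear governs)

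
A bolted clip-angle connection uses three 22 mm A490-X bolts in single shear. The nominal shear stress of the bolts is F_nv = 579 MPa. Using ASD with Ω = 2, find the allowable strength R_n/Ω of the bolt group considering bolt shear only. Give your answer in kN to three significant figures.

A_b = π × 22² / 4 = 380.1 mm².
R_n = F_nv · A_b · n · n_s = 579 × 380.1 × 3 × 1 / 1000 = 660.3 kN.
Allowable strength R_n/Ω = 660.3 / 2 = 330 kN.

330 kN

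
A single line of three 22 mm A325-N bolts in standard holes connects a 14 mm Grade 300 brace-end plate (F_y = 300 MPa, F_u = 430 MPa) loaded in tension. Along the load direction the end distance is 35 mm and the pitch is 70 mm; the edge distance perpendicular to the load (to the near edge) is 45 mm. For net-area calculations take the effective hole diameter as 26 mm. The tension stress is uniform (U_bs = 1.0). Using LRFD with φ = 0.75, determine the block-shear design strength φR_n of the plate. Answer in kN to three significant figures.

442 kN

Shear plane L_v = 35 + 2·70 = 175 mm; A_gv = 175 × 14 = 2450 mm².
A_nv = (175 − 2.5·26) × 14 = 1540 mm².
A_nt = (45 − 0.5·26) × 14 = 448 mm².
0.6 F_u A_nv = 397.3 kN; 0.6 F_y A_gv = 441 kN → shear rupture governs the shear term.
R_n = 397.3 + 1.0 × 430 × 448 / 1000 = 590 kN.
Design strength φR_n = 0.75 × 590 = 442 kN.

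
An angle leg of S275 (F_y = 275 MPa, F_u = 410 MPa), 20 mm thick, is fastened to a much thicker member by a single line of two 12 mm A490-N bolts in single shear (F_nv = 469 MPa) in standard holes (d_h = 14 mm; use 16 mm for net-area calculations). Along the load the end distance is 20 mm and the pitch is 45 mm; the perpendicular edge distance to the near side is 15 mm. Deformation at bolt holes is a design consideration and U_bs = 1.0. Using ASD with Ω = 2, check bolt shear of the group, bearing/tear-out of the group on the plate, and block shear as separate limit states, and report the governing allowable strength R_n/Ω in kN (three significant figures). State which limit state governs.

Bolt shear: A_b = π·12²/4 = 113.1 mm²; R_n = 469 × 113.1 × 2 × 1 / 1000 = 106.1 kN → 106.1 / 2 = 53 kN.
Bearing: edge l_c = 13, r_n = 127.9 kN; interior l_c = 31, r_n = 236.2 kN; R_n = 127.9 + 1·236.2 = 364.1 kN → 182 kN.
Block shear: A_gv = 1300, A_nv = 820, A_nt = 140 mm²; R_n = min(0.6F_uA_nv, 0.6F_yA_gv) + U_bs·F_u·A_nt = 259.1 kN → 130 kN.
Bolt shear governs: 53 kN.

53 kN (bolt shear governs)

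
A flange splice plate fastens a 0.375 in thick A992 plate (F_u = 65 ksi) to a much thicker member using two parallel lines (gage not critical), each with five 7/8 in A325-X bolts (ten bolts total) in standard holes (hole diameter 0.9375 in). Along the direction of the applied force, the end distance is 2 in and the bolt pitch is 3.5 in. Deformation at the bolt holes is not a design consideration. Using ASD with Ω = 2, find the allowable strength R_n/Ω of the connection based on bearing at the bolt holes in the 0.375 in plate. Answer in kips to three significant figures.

Per bolt r_n = 1.5 l_c t F_u ≤ 3.0 d t F_u; upper limit = 3.0 × 0.875 × 0.375 × 65 = 63.98 kips.
Edge bolt: l_c = 2 − 0.9375/2 = 1.531 in → 1.5 × 1.531 × 0.375 × 65 = 55.99 → r_n = 55.99 kips.
Interior bolts: l_c = 3.5 − 0.9375 = 2.562 in → 1.5 × 2.562 × 0.375 × 65 = 93.69 → r_n = 63.98 kips.
R_n = 2 × 55.99 + 8 × 63.98 = 623.8 kips.
Allowable strength R_n/Ω = 623.8 / 2 = 312 kips.

312 kips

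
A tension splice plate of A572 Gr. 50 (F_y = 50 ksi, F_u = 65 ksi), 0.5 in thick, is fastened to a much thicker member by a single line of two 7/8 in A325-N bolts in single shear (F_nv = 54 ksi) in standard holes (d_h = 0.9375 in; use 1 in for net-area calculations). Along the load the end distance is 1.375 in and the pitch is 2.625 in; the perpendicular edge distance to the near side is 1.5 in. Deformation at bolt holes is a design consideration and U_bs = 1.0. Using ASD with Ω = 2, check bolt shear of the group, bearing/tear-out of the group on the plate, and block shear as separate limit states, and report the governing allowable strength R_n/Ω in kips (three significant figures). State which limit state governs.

32.5 kips (bolt shear governs)

Bolt shear: A_b = π·0.875²/4 = 0.6013 in²; R_n = 54 × 0.6013 × 2 × 1 = 64.94 kips → 64.94 / 2 = 32.5 kips.
Bearing: edge l_c = 0.9062, r_n = 35.34 kips; interior l_c = 1.688, r_n = 65.81 kips; R_n = 35.34 + 1·65.81 = 101.2 kips → 50.6 kips.
Block shear: A_gv = 2, A_nv = 1.25, A_nt = 0.5 in²; R_n = min(0.6F_uA_nv, 0.6F_yA_gv) + U_bs·F_u·A_nt = 81.25 kips → 40.6 kips.
Bolt shear governs: 32.5 kips.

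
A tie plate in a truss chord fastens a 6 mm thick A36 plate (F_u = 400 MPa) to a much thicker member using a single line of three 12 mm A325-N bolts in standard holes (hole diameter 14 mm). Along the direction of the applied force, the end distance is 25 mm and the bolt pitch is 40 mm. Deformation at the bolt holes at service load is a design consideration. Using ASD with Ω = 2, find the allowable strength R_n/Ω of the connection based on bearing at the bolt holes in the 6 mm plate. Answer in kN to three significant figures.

95 kN

Per bolt r_n = 1.2 l_c t F_u ≤ 2.4 d t F_u; upper limit = 2.4 × 12 × 6 × 400 / 1000 = 69.12 kN.
Edge bolt: l_c = 25 − 14/2 = 18 mm → 1.2 × 18 × 6 × 400 / 1000 = 51.84 → r_n = 51.84 kN.
Interior bolts: l_c = 40 − 14 = 26 mm → 1.2 × 26 × 6 × 400 / 1000 = 74.88 → r_n = 69.12 kN.
R_n = 1 × 51.84 + 2 × 69.12 = 190.1 kN.
Allowable strength R_n/Ω = 190.1 / 2 = 95 kN.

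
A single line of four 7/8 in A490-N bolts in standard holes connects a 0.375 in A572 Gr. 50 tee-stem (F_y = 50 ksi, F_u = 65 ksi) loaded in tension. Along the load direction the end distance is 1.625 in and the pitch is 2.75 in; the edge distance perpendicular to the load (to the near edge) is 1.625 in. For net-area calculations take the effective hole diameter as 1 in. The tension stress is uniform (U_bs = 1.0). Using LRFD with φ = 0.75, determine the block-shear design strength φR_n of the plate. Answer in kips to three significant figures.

Shear plane L_v = 1.625 + 3·2.75 = 9.875 in; A_gv = 9.875 × 0.375 = 3.703 in².
A_nv = (9.875 − 3.5·1) × 0.375 = 2.391 in².
A_nt = (1.625 − 0.5·1) × 0.375 = 0.4219 in².
0.6 F_u A_nv = 93.23 kips; 0.6 F_y A_gv = 111.1 kips → shear rupture governs the shear term.
R_n = 93.23 + 1.0 × 65 × 0.4219 = 120.7 kips.
Design strength φR_n = 0.75 × 120.7 = 90.5 kips.

90.5 kips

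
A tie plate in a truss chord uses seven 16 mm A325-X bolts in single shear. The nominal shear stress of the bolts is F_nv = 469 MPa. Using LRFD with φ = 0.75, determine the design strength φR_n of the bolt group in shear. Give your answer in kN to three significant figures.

495 kN

A_b = π × 16² / 4 = 201.1 mm².
R_n = F_nv · A_b · n · n_s = 469 × 201.1 × 7 × 1 / 1000 = 660.1 kN.
Design strength φR_n = 0.75 × 660.1 = 495 kN.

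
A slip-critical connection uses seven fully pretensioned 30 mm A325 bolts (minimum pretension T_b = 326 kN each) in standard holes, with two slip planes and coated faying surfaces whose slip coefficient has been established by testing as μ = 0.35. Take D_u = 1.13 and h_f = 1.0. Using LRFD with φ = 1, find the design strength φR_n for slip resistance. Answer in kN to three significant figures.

R_n = μ · D_u · h_f · T_b · n_s · n_b = 0.35 × 1.13 × 1.0 × 326 × 2 × 7 = 1805 kN.
Design strength φR_n = 1 × 1805 = 1810 kN.

1810 kN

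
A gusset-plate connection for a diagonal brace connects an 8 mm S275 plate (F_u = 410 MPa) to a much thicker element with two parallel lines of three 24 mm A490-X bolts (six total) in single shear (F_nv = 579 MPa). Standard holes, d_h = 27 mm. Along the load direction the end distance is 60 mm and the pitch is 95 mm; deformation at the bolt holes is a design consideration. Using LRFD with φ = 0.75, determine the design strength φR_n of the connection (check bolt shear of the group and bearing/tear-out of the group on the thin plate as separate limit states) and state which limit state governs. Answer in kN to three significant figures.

841 kN (bearing governs)

Bolt shear: A_b = π·24²/4 = 452.4 mm²; R_n = 579 × 452.4 × 6 × 1 / 1000 = 1572 kN → 0.75 × 1572 = 1180 kN.
Bearing (1.2 l_c t F_u ≤ 2.4 d t F_u): upper limit = 2.4·24·8·410 / 1000 = 188.9 kN.
  Edge l_c = 60 − 27/2 = 46.5 → r_n = 183 kN; interior l_c = 95 − 27 = 68 → r_n = 188.9 kN.
  R_n,bearing = 2·183 + 4·188.9 = 1122 kN → 0.75 × 1122 = 841 kN.
Bearing governs: 841 kN.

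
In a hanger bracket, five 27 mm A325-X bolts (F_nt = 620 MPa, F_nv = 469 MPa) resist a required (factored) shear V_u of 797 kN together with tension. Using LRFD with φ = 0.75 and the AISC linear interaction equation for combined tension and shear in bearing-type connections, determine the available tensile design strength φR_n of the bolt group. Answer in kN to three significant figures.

677 kN

A_b = π·27²/4 = 572.6 mm²; f_rv = 797 × 1000 / (5 × 572.6) = 278.4 MPa.
F'_nt = 1.3 F_nt − (F_nt / φF_nv) f_rv = 1.3·620 − (620/(0.75·469))·278.4 = 315.3 MPa, capped at F_nt → F'_nt = 315.3 MPa.
R_n = F'_nt · A_b · n = 315.3 × 572.6 × 5 / 1000 = 902.6 kN.
Design strength φR_n = 0.75 × 902.6 = 677 kN.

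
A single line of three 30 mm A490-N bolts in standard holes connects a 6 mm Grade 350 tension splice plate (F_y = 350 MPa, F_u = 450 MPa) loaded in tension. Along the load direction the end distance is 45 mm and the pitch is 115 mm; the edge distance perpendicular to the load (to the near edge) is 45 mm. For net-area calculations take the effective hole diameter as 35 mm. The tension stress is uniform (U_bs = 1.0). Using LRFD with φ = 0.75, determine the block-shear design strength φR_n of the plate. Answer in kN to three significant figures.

Shear plane L_v = 45 + 2·115 = 275 mm; A_gv = 275 × 6 = 1650 mm².
A_nv = (275 − 2.5·35) × 6 = 1125 mm².
A_nt = (45 − 0.5·35) × 6 = 165 mm².
0.6 F_u A_nv = 303.8 kN; 0.6 F_y A_gv = 346.5 kN → shear rupture governs the shear term.
R_n = 303.8 + 1.0 × 450 × 165 / 1000 = 378 kN.
Design strength φR_n = 0.75 × 378 = 284 kN.

284 kN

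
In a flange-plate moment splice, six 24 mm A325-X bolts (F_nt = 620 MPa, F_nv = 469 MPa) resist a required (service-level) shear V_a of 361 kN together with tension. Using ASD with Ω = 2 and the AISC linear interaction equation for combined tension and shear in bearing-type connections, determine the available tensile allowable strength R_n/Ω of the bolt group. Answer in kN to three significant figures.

617 kN

A_b = π·24²/4 = 452.4 mm²; f_rv = 361 × 1000 / (6 × 452.4) = 133 MPa.
F'_nt = 1.3 F_nt − (Ω F_nt / F_nv) f_rv = 1.3·620 − (2·620/469)·133 = 454.4 MPa, capped at F_nt → F'_nt = 454.4 MPa.
R_n = F'_nt · A_b · n = 454.4 × 452.4 × 6 / 1000 = 1233 kN.
Allowable strength R_n/Ω = 1233 / 2 = 617 kN.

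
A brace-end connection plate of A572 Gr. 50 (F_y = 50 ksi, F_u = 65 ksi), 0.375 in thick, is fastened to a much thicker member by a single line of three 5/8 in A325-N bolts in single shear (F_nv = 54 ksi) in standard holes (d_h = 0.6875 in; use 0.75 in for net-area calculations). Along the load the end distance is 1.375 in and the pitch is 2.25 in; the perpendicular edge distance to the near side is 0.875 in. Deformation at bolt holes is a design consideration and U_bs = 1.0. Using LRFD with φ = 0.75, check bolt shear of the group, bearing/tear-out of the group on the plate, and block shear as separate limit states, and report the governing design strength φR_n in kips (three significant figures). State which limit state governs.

37.3 kips (bolt shear governs)

Bolt shear: A_b = π·0.625²/4 = 0.3068 in²; R_n = 54 × 0.3068 × 3 × 1 = 49.7 kips → 0.75 × 49.7 = 37.3 kips.
Bearing: edge l_c = 1.031, r_n = 30.16 kips; interior l_c = 1.562, r_n = 36.56 kips; R_n = 30.16 + 2·36.56 = 103.3 kips → 77.5 kips.
Block shear: A_gv = 2.203, A_nv = 1.5, A_nt = 0.1875 in²; R_n = min(0.6F_uA_nv, 0.6F_yA_gv) + U_bs·F_u·A_nt = 70.69 kips → 53 kips.
Bolt shear governs: 37.3 kips.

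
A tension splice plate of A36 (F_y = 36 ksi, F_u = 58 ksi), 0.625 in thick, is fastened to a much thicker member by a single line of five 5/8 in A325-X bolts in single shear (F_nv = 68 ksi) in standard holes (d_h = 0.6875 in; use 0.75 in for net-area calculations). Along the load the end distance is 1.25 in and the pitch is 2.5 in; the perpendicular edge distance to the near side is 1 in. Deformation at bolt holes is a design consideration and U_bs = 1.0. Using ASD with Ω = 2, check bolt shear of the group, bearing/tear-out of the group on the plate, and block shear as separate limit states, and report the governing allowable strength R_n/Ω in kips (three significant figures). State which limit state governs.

52.2 kips (bolt shear governs)

Bolt shear: A_b = π·0.625²/4 = 0.3068 in²; R_n = 68 × 0.3068 × 5 × 1 = 104.3 kips → 104.3 / 2 = 52.2 kips.
Bearing: edge l_c = 0.9062, r_n = 39.42 kips; interior l_c = 1.812, r_n = 54.38 kips; R_n = 39.42 + 4·54.38 = 256.9 kips → 128 kips.
Block shear: A_gv = 7.031, A_nv = 4.922, A_nt = 0.3906 in²; R_n = min(0.6F_uA_nv, 0.6F_yA_gv) + U_bs·F_u·A_nt = 174.5 kips → 87.3 kips.
Bolt shear governs: 52.2 kips.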